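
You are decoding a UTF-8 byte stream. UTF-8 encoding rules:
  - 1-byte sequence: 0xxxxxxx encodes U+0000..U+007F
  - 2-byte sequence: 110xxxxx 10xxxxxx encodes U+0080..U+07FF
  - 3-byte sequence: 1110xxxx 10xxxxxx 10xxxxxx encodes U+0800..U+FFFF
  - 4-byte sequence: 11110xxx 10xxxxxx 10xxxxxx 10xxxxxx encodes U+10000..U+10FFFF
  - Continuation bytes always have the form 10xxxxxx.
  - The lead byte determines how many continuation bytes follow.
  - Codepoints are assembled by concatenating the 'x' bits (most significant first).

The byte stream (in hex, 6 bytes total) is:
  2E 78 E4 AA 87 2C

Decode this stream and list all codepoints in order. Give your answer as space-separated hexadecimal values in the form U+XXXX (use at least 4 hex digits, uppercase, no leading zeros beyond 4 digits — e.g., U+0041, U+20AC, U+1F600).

Answer: U+002E U+0078 U+4A87 U+002C

Derivation:
Byte[0]=2E: 1-byte ASCII. cp=U+002E
Byte[1]=78: 1-byte ASCII. cp=U+0078
Byte[2]=E4: 3-byte lead, need 2 cont bytes. acc=0x4
Byte[3]=AA: continuation. acc=(acc<<6)|0x2A=0x12A
Byte[4]=87: continuation. acc=(acc<<6)|0x07=0x4A87
Completed: cp=U+4A87 (starts at byte 2)
Byte[5]=2C: 1-byte ASCII. cp=U+002C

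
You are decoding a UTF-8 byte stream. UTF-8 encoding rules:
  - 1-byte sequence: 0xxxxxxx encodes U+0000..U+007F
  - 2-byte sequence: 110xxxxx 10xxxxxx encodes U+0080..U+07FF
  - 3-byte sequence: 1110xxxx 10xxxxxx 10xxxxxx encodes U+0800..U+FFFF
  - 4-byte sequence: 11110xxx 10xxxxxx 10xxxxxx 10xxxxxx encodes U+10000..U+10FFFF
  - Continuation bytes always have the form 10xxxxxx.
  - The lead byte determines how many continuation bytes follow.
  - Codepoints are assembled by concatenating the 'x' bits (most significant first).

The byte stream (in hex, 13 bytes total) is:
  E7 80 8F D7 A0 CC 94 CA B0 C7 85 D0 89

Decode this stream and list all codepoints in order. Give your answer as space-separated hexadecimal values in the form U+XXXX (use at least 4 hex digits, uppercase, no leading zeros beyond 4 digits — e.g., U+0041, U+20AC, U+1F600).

Byte[0]=E7: 3-byte lead, need 2 cont bytes. acc=0x7
Byte[1]=80: continuation. acc=(acc<<6)|0x00=0x1C0
Byte[2]=8F: continuation. acc=(acc<<6)|0x0F=0x700F
Completed: cp=U+700F (starts at byte 0)
Byte[3]=D7: 2-byte lead, need 1 cont bytes. acc=0x17
Byte[4]=A0: continuation. acc=(acc<<6)|0x20=0x5E0
Completed: cp=U+05E0 (starts at byte 3)
Byte[5]=CC: 2-byte lead, need 1 cont bytes. acc=0xC
Byte[6]=94: continuation. acc=(acc<<6)|0x14=0x314
Completed: cp=U+0314 (starts at byte 5)
Byte[7]=CA: 2-byte lead, need 1 cont bytes. acc=0xA
Byte[8]=B0: continuation. acc=(acc<<6)|0x30=0x2B0
Completed: cp=U+02B0 (starts at byte 7)
Byte[9]=C7: 2-byte lead, need 1 cont bytes. acc=0x7
Byte[10]=85: continuation. acc=(acc<<6)|0x05=0x1C5
Completed: cp=U+01C5 (starts at byte 9)
Byte[11]=D0: 2-byte lead, need 1 cont bytes. acc=0x10
Byte[12]=89: continuation. acc=(acc<<6)|0x09=0x409
Completed: cp=U+0409 (starts at byte 11)

Answer: U+700F U+05E0 U+0314 U+02B0 U+01C5 U+0409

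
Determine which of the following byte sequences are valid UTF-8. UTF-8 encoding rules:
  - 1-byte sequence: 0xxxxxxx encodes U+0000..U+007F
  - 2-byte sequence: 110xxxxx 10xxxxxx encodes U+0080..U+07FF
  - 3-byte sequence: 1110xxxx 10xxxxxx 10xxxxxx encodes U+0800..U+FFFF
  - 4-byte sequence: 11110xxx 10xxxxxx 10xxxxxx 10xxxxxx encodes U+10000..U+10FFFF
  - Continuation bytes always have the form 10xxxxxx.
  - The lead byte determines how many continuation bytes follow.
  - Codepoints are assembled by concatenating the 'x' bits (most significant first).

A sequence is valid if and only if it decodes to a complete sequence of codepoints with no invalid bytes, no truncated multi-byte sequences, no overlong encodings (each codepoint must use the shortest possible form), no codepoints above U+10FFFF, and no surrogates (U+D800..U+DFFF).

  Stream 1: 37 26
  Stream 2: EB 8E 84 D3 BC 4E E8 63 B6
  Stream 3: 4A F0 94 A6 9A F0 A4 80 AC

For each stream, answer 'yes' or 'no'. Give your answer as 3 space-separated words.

Answer: yes no yes

Derivation:
Stream 1: decodes cleanly. VALID
Stream 2: error at byte offset 7. INVALID
Stream 3: decodes cleanly. VALID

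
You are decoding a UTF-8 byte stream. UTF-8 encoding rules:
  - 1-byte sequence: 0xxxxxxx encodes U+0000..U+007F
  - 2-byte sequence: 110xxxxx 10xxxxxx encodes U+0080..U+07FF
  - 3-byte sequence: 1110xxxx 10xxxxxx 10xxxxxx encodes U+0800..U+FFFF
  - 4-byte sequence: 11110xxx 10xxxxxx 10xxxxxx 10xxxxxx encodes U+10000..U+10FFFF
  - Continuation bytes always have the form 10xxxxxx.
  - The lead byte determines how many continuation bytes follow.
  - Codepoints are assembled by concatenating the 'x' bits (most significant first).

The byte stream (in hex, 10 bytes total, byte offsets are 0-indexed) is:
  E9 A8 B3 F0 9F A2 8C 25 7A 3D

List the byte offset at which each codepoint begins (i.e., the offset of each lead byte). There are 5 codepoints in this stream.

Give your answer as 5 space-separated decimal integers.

Answer: 0 3 7 8 9

Derivation:
Byte[0]=E9: 3-byte lead, need 2 cont bytes. acc=0x9
Byte[1]=A8: continuation. acc=(acc<<6)|0x28=0x268
Byte[2]=B3: continuation. acc=(acc<<6)|0x33=0x9A33
Completed: cp=U+9A33 (starts at byte 0)
Byte[3]=F0: 4-byte lead, need 3 cont bytes. acc=0x0
Byte[4]=9F: continuation. acc=(acc<<6)|0x1F=0x1F
Byte[5]=A2: continuation. acc=(acc<<6)|0x22=0x7E2
Byte[6]=8C: continuation. acc=(acc<<6)|0x0C=0x1F88C
Completed: cp=U+1F88C (starts at byte 3)
Byte[7]=25: 1-byte ASCII. cp=U+0025
Byte[8]=7A: 1-byte ASCII. cp=U+007A
Byte[9]=3D: 1-byte ASCII. cp=U+003D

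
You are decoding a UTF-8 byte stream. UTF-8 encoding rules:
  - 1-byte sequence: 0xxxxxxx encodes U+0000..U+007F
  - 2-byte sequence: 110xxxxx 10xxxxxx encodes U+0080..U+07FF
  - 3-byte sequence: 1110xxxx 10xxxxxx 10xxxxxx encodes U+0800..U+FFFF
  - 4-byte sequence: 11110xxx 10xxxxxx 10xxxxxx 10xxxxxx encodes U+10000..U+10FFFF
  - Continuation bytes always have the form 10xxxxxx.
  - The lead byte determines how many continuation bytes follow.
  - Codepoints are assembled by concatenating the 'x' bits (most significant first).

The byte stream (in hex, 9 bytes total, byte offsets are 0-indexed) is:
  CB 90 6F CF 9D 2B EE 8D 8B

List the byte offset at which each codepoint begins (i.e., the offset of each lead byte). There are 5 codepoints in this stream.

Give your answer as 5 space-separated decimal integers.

Byte[0]=CB: 2-byte lead, need 1 cont bytes. acc=0xB
Byte[1]=90: continuation. acc=(acc<<6)|0x10=0x2D0
Completed: cp=U+02D0 (starts at byte 0)
Byte[2]=6F: 1-byte ASCII. cp=U+006F
Byte[3]=CF: 2-byte lead, need 1 cont bytes. acc=0xF
Byte[4]=9D: continuation. acc=(acc<<6)|0x1D=0x3DD
Completed: cp=U+03DD (starts at byte 3)
Byte[5]=2B: 1-byte ASCII. cp=U+002B
Byte[6]=EE: 3-byte lead, need 2 cont bytes. acc=0xE
Byte[7]=8D: continuation. acc=(acc<<6)|0x0D=0x38D
Byte[8]=8B: continuation. acc=(acc<<6)|0x0B=0xE34B
Completed: cp=U+E34B (starts at byte 6)

Answer: 0 2 3 5 6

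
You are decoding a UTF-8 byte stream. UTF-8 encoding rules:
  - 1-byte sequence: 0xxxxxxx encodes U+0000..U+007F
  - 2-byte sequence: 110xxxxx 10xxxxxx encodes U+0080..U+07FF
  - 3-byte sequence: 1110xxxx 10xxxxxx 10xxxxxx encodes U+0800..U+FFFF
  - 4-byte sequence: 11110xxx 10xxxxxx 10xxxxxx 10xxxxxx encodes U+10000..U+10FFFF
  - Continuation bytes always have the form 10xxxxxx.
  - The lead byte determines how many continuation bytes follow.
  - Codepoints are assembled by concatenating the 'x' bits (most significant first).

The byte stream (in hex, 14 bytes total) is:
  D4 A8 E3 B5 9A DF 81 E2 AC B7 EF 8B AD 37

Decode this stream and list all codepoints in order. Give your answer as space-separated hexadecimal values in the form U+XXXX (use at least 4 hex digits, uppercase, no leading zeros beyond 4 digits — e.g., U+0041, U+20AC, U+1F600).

Byte[0]=D4: 2-byte lead, need 1 cont bytes. acc=0x14
Byte[1]=A8: continuation. acc=(acc<<6)|0x28=0x528
Completed: cp=U+0528 (starts at byte 0)
Byte[2]=E3: 3-byte lead, need 2 cont bytes. acc=0x3
Byte[3]=B5: continuation. acc=(acc<<6)|0x35=0xF5
Byte[4]=9A: continuation. acc=(acc<<6)|0x1A=0x3D5A
Completed: cp=U+3D5A (starts at byte 2)
Byte[5]=DF: 2-byte lead, need 1 cont bytes. acc=0x1F
Byte[6]=81: continuation. acc=(acc<<6)|0x01=0x7C1
Completed: cp=U+07C1 (starts at byte 5)
Byte[7]=E2: 3-byte lead, need 2 cont bytes. acc=0x2
Byte[8]=AC: continuation. acc=(acc<<6)|0x2C=0xAC
Byte[9]=B7: continuation. acc=(acc<<6)|0x37=0x2B37
Completed: cp=U+2B37 (starts at byte 7)
Byte[10]=EF: 3-byte lead, need 2 cont bytes. acc=0xF
Byte[11]=8B: continuation. acc=(acc<<6)|0x0B=0x3CB
Byte[12]=AD: continuation. acc=(acc<<6)|0x2D=0xF2ED
Completed: cp=U+F2ED (starts at byte 10)
Byte[13]=37: 1-byte ASCII. cp=U+0037

Answer: U+0528 U+3D5A U+07C1 U+2B37 U+F2ED U+0037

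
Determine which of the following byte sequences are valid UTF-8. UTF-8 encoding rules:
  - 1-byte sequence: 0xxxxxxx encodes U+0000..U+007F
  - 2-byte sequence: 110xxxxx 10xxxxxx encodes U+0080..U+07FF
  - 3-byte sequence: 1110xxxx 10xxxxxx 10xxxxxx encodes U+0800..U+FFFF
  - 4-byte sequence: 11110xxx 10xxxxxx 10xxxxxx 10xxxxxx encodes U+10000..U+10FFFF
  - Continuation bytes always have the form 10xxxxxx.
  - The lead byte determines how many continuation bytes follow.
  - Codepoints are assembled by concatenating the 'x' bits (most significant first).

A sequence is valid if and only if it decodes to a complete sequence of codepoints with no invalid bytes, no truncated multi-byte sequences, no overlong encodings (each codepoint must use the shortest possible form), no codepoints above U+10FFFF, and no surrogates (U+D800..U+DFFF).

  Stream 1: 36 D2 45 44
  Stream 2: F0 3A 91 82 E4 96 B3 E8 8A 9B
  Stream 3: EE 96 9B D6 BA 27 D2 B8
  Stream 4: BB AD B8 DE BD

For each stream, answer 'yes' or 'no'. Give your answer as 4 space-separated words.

Answer: no no yes no

Derivation:
Stream 1: error at byte offset 2. INVALID
Stream 2: error at byte offset 1. INVALID
Stream 3: decodes cleanly. VALID
Stream 4: error at byte offset 0. INVALID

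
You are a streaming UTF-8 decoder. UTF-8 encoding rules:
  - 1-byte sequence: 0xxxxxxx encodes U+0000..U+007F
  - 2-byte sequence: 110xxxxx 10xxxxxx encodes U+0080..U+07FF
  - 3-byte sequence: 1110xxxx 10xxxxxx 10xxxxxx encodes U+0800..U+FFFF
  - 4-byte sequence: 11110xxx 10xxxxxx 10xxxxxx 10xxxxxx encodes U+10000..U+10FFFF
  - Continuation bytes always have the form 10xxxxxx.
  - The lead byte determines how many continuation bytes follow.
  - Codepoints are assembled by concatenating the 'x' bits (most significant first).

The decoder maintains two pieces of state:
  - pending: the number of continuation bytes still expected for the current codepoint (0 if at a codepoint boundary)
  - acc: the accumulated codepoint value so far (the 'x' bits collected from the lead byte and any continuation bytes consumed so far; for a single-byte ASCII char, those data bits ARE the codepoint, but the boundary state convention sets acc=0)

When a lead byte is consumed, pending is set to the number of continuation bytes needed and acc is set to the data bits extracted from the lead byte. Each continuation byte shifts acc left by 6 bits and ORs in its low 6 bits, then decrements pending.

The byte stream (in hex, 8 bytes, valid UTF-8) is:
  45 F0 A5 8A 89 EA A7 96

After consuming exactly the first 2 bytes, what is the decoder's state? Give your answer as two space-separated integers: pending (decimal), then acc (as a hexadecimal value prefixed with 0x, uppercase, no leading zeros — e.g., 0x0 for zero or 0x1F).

Answer: 3 0x0

Derivation:
Byte[0]=45: 1-byte. pending=0, acc=0x0
Byte[1]=F0: 4-byte lead. pending=3, acc=0x0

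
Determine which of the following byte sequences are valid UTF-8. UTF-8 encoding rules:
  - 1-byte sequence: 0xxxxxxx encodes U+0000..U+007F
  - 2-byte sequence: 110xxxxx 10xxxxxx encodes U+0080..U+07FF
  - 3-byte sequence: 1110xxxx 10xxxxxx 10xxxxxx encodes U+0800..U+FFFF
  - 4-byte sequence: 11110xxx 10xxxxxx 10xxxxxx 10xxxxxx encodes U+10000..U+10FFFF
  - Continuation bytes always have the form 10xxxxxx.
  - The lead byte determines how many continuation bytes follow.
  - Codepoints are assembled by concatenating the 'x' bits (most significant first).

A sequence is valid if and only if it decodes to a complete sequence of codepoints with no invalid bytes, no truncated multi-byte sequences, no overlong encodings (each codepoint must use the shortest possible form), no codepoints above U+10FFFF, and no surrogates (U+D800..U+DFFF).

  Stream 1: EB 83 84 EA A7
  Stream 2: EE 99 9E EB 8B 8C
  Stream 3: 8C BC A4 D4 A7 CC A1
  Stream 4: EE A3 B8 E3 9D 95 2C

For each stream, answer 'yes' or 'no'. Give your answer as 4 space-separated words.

Stream 1: error at byte offset 5. INVALID
Stream 2: decodes cleanly. VALID
Stream 3: error at byte offset 0. INVALID
Stream 4: decodes cleanly. VALID

Answer: no yes no yes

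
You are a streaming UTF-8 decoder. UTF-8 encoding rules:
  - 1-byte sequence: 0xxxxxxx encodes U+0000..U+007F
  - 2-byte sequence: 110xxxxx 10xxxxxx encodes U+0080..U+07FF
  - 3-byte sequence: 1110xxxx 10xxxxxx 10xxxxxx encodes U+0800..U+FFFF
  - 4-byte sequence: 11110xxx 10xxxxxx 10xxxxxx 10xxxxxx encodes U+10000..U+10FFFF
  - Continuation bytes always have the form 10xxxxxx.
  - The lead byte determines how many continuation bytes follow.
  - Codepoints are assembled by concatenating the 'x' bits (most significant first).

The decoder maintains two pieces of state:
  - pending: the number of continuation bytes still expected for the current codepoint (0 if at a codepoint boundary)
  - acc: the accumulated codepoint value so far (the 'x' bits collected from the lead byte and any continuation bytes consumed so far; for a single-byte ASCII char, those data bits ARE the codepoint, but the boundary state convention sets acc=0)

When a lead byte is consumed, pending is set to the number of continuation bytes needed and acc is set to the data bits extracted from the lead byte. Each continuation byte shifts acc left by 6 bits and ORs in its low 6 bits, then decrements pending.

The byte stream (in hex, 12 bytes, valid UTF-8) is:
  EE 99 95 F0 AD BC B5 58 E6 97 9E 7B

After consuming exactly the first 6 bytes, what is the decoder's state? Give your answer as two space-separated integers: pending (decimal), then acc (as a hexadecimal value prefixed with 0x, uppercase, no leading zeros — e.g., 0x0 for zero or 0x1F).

Answer: 1 0xB7C

Derivation:
Byte[0]=EE: 3-byte lead. pending=2, acc=0xE
Byte[1]=99: continuation. acc=(acc<<6)|0x19=0x399, pending=1
Byte[2]=95: continuation. acc=(acc<<6)|0x15=0xE655, pending=0
Byte[3]=F0: 4-byte lead. pending=3, acc=0x0
Byte[4]=AD: continuation. acc=(acc<<6)|0x2D=0x2D, pending=2
Byte[5]=BC: continuation. acc=(acc<<6)|0x3C=0xB7C, pending=1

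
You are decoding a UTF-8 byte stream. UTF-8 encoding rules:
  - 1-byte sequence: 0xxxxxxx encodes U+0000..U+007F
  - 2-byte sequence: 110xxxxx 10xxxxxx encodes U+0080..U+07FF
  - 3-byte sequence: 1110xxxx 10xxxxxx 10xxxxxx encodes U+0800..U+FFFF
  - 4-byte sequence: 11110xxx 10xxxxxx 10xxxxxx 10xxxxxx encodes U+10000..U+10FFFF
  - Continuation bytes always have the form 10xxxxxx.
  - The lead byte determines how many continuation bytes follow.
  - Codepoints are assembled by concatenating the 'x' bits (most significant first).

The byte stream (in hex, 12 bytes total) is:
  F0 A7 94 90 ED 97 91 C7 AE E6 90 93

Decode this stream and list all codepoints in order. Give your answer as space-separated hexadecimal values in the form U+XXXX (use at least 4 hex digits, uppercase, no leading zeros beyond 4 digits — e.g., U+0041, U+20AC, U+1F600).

Answer: U+27510 U+D5D1 U+01EE U+6413

Derivation:
Byte[0]=F0: 4-byte lead, need 3 cont bytes. acc=0x0
Byte[1]=A7: continuation. acc=(acc<<6)|0x27=0x27
Byte[2]=94: continuation. acc=(acc<<6)|0x14=0x9D4
Byte[3]=90: continuation. acc=(acc<<6)|0x10=0x27510
Completed: cp=U+27510 (starts at byte 0)
Byte[4]=ED: 3-byte lead, need 2 cont bytes. acc=0xD
Byte[5]=97: continuation. acc=(acc<<6)|0x17=0x357
Byte[6]=91: continuation. acc=(acc<<6)|0x11=0xD5D1
Completed: cp=U+D5D1 (starts at byte 4)
Byte[7]=C7: 2-byte lead, need 1 cont bytes. acc=0x7
Byte[8]=AE: continuation. acc=(acc<<6)|0x2E=0x1EE
Completed: cp=U+01EE (starts at byte 7)
Byte[9]=E6: 3-byte lead, need 2 cont bytes. acc=0x6
Byte[10]=90: continuation. acc=(acc<<6)|0x10=0x190
Byte[11]=93: continuation. acc=(acc<<6)|0x13=0x6413
Completed: cp=U+6413 (starts at byte 9)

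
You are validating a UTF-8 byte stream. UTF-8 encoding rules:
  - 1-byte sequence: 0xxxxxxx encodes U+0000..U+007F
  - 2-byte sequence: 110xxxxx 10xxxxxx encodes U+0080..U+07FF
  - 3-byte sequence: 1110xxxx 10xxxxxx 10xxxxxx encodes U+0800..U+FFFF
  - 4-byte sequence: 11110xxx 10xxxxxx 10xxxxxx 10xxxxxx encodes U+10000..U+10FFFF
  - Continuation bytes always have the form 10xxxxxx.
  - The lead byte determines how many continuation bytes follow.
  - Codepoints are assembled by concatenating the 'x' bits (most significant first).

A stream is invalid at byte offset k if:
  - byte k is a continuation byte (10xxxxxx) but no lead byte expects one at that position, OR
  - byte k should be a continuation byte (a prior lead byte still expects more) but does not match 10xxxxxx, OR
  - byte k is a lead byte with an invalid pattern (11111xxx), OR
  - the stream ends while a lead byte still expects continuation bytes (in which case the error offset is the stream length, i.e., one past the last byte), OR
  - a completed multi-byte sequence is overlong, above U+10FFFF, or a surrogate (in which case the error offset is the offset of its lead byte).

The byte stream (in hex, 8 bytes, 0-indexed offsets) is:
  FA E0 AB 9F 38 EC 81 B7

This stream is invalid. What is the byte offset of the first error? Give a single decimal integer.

Answer: 0

Derivation:
Byte[0]=FA: INVALID lead byte (not 0xxx/110x/1110/11110)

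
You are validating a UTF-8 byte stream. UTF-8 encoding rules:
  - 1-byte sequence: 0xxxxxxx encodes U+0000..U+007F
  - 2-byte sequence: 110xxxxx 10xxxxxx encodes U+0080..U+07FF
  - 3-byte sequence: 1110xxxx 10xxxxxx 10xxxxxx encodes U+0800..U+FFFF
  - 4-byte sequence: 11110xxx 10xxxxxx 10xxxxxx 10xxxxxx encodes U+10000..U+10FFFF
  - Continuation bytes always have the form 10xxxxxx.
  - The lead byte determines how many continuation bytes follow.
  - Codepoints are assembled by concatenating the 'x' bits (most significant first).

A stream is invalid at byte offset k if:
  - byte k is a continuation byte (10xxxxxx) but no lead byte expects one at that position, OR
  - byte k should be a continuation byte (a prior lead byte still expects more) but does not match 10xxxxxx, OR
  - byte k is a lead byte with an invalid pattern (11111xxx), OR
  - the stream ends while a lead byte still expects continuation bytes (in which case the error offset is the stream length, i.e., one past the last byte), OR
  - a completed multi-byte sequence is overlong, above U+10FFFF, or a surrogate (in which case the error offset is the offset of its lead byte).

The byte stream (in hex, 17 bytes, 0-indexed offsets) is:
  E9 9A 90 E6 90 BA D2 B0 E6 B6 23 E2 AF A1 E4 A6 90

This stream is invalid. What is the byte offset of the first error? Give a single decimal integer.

Byte[0]=E9: 3-byte lead, need 2 cont bytes. acc=0x9
Byte[1]=9A: continuation. acc=(acc<<6)|0x1A=0x25A
Byte[2]=90: continuation. acc=(acc<<6)|0x10=0x9690
Completed: cp=U+9690 (starts at byte 0)
Byte[3]=E6: 3-byte lead, need 2 cont bytes. acc=0x6
Byte[4]=90: continuation. acc=(acc<<6)|0x10=0x190
Byte[5]=BA: continuation. acc=(acc<<6)|0x3A=0x643A
Completed: cp=U+643A (starts at byte 3)
Byte[6]=D2: 2-byte lead, need 1 cont bytes. acc=0x12
Byte[7]=B0: continuation. acc=(acc<<6)|0x30=0x4B0
Completed: cp=U+04B0 (starts at byte 6)
Byte[8]=E6: 3-byte lead, need 2 cont bytes. acc=0x6
Byte[9]=B6: continuation. acc=(acc<<6)|0x36=0x1B6
Byte[10]=23: expected 10xxxxxx continuation. INVALID

Answer: 10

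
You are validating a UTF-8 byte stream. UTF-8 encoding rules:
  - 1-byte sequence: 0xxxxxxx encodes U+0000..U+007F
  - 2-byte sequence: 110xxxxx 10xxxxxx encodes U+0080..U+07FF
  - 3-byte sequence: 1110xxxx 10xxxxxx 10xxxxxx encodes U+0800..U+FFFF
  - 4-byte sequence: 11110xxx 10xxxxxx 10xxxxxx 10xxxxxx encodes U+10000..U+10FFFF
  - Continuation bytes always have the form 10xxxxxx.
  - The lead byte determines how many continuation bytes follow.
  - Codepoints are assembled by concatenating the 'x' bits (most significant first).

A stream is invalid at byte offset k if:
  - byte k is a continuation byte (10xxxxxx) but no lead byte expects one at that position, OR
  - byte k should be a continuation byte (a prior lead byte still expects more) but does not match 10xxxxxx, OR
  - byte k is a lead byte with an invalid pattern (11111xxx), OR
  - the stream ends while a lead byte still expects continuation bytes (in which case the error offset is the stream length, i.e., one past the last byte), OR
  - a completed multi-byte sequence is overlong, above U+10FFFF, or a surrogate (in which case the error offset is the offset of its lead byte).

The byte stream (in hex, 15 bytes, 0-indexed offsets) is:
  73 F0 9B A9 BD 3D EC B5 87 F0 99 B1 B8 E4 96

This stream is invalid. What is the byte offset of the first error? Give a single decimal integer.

Byte[0]=73: 1-byte ASCII. cp=U+0073
Byte[1]=F0: 4-byte lead, need 3 cont bytes. acc=0x0
Byte[2]=9B: continuation. acc=(acc<<6)|0x1B=0x1B
Byte[3]=A9: continuation. acc=(acc<<6)|0x29=0x6E9
Byte[4]=BD: continuation. acc=(acc<<6)|0x3D=0x1BA7D
Completed: cp=U+1BA7D (starts at byte 1)
Byte[5]=3D: 1-byte ASCII. cp=U+003D
Byte[6]=EC: 3-byte lead, need 2 cont bytes. acc=0xC
Byte[7]=B5: continuation. acc=(acc<<6)|0x35=0x335
Byte[8]=87: continuation. acc=(acc<<6)|0x07=0xCD47
Completed: cp=U+CD47 (starts at byte 6)
Byte[9]=F0: 4-byte lead, need 3 cont bytes. acc=0x0
Byte[10]=99: continuation. acc=(acc<<6)|0x19=0x19
Byte[11]=B1: continuation. acc=(acc<<6)|0x31=0x671
Byte[12]=B8: continuation. acc=(acc<<6)|0x38=0x19C78
Completed: cp=U+19C78 (starts at byte 9)
Byte[13]=E4: 3-byte lead, need 2 cont bytes. acc=0x4
Byte[14]=96: continuation. acc=(acc<<6)|0x16=0x116
Byte[15]: stream ended, expected continuation. INVALID

Answer: 15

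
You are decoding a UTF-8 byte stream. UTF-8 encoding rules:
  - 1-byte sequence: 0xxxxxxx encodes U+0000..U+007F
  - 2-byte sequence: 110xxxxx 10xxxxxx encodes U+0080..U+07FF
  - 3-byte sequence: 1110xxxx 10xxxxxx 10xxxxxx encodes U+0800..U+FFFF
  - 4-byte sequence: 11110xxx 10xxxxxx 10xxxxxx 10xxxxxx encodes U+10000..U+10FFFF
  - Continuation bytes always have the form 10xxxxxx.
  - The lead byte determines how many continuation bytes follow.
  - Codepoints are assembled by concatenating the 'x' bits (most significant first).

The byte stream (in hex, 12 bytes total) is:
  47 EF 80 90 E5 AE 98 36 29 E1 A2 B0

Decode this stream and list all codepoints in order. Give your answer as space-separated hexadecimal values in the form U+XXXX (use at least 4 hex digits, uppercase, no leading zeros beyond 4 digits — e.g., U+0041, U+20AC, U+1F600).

Answer: U+0047 U+F010 U+5B98 U+0036 U+0029 U+18B0

Derivation:
Byte[0]=47: 1-byte ASCII. cp=U+0047
Byte[1]=EF: 3-byte lead, need 2 cont bytes. acc=0xF
Byte[2]=80: continuation. acc=(acc<<6)|0x00=0x3C0
Byte[3]=90: continuation. acc=(acc<<6)|0x10=0xF010
Completed: cp=U+F010 (starts at byte 1)
Byte[4]=E5: 3-byte lead, need 2 cont bytes. acc=0x5
Byte[5]=AE: continuation. acc=(acc<<6)|0x2E=0x16E
Byte[6]=98: continuation. acc=(acc<<6)|0x18=0x5B98
Completed: cp=U+5B98 (starts at byte 4)
Byte[7]=36: 1-byte ASCII. cp=U+0036
Byte[8]=29: 1-byte ASCII. cp=U+0029
Byte[9]=E1: 3-byte lead, need 2 cont bytes. acc=0x1
Byte[10]=A2: continuation. acc=(acc<<6)|0x22=0x62
Byte[11]=B0: continuation. acc=(acc<<6)|0x30=0x18B0
Completed: cp=U+18B0 (starts at byte 9)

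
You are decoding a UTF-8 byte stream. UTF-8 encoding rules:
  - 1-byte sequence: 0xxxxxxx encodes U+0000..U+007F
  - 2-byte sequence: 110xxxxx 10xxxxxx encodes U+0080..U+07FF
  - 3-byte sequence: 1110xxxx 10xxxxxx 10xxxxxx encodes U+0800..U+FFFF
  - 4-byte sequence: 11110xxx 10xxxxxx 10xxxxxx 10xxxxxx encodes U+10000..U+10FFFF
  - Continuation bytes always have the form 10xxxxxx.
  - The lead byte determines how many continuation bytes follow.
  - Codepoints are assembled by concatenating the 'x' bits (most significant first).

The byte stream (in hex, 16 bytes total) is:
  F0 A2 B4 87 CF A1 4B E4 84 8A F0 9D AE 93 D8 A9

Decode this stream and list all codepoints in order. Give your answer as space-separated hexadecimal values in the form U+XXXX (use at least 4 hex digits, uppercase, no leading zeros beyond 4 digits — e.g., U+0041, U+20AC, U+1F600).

Byte[0]=F0: 4-byte lead, need 3 cont bytes. acc=0x0
Byte[1]=A2: continuation. acc=(acc<<6)|0x22=0x22
Byte[2]=B4: continuation. acc=(acc<<6)|0x34=0x8B4
Byte[3]=87: continuation. acc=(acc<<6)|0x07=0x22D07
Completed: cp=U+22D07 (starts at byte 0)
Byte[4]=CF: 2-byte lead, need 1 cont bytes. acc=0xF
Byte[5]=A1: continuation. acc=(acc<<6)|0x21=0x3E1
Completed: cp=U+03E1 (starts at byte 4)
Byte[6]=4B: 1-byte ASCII. cp=U+004B
Byte[7]=E4: 3-byte lead, need 2 cont bytes. acc=0x4
Byte[8]=84: continuation. acc=(acc<<6)|0x04=0x104
Byte[9]=8A: continuation. acc=(acc<<6)|0x0A=0x410A
Completed: cp=U+410A (starts at byte 7)
Byte[10]=F0: 4-byte lead, need 3 cont bytes. acc=0x0
Byte[11]=9D: continuation. acc=(acc<<6)|0x1D=0x1D
Byte[12]=AE: continuation. acc=(acc<<6)|0x2E=0x76E
Byte[13]=93: continuation. acc=(acc<<6)|0x13=0x1DB93
Completed: cp=U+1DB93 (starts at byte 10)
Byte[14]=D8: 2-byte lead, need 1 cont bytes. acc=0x18
Byte[15]=A9: continuation. acc=(acc<<6)|0x29=0x629
Completed: cp=U+0629 (starts at byte 14)

Answer: U+22D07 U+03E1 U+004B U+410A U+1DB93 U+0629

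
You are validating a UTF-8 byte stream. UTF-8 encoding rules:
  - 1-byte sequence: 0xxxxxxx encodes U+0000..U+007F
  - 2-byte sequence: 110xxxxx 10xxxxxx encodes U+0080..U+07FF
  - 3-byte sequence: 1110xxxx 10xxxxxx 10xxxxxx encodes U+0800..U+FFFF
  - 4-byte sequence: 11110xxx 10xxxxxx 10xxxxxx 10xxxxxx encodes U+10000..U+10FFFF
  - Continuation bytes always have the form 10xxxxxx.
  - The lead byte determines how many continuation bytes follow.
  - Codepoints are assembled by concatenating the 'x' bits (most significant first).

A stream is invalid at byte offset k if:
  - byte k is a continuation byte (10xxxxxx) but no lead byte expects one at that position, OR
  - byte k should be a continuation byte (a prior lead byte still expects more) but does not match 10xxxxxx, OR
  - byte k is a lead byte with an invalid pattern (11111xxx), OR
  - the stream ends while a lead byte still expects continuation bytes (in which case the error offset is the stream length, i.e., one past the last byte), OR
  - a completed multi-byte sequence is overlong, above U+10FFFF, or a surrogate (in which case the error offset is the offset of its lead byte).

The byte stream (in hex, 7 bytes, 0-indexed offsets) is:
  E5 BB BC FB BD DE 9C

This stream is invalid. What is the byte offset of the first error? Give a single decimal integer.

Answer: 3

Derivation:
Byte[0]=E5: 3-byte lead, need 2 cont bytes. acc=0x5
Byte[1]=BB: continuation. acc=(acc<<6)|0x3B=0x17B
Byte[2]=BC: continuation. acc=(acc<<6)|0x3C=0x5EFC
Completed: cp=U+5EFC (starts at byte 0)
Byte[3]=FB: INVALID lead byte (not 0xxx/110x/1110/11110)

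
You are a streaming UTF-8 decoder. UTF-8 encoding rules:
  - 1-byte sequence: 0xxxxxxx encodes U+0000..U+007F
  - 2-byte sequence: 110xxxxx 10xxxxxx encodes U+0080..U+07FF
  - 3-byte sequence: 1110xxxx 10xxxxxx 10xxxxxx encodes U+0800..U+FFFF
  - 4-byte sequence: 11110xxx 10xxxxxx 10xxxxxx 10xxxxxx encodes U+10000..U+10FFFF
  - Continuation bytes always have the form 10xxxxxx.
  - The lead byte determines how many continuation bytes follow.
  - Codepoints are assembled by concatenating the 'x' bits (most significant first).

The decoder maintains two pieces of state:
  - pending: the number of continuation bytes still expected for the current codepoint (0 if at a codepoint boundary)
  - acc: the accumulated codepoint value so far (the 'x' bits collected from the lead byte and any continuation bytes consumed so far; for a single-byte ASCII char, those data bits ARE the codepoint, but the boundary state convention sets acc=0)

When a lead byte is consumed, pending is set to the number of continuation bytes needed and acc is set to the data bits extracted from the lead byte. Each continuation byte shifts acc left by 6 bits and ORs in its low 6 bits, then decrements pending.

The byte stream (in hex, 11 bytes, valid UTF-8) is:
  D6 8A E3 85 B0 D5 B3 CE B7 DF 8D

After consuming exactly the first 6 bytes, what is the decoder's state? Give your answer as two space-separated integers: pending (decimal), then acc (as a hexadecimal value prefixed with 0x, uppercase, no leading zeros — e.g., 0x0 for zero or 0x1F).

Byte[0]=D6: 2-byte lead. pending=1, acc=0x16
Byte[1]=8A: continuation. acc=(acc<<6)|0x0A=0x58A, pending=0
Byte[2]=E3: 3-byte lead. pending=2, acc=0x3
Byte[3]=85: continuation. acc=(acc<<6)|0x05=0xC5, pending=1
Byte[4]=B0: continuation. acc=(acc<<6)|0x30=0x3170, pending=0
Byte[5]=D5: 2-byte lead. pending=1, acc=0x15

Answer: 1 0x15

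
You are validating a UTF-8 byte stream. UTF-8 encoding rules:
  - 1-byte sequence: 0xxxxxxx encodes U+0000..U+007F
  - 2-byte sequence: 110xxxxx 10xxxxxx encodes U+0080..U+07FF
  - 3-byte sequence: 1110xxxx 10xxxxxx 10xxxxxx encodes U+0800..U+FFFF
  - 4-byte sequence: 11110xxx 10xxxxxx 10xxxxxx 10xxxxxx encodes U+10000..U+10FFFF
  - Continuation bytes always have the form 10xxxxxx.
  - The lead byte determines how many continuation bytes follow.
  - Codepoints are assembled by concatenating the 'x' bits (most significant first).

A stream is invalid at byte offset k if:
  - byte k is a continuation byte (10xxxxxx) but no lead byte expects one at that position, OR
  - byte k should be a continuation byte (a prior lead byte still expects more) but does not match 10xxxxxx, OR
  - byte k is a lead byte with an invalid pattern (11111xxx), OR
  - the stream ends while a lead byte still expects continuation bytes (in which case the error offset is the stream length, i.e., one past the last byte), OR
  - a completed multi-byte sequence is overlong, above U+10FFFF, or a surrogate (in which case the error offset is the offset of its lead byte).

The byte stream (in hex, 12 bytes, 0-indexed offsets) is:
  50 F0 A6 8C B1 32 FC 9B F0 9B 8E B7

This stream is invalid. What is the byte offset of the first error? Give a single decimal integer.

Byte[0]=50: 1-byte ASCII. cp=U+0050
Byte[1]=F0: 4-byte lead, need 3 cont bytes. acc=0x0
Byte[2]=A6: continuation. acc=(acc<<6)|0x26=0x26
Byte[3]=8C: continuation. acc=(acc<<6)|0x0C=0x98C
Byte[4]=B1: continuation. acc=(acc<<6)|0x31=0x26331
Completed: cp=U+26331 (starts at byte 1)
Byte[5]=32: 1-byte ASCII. cp=U+0032
Byte[6]=FC: INVALID lead byte (not 0xxx/110x/1110/11110)

Answer: 6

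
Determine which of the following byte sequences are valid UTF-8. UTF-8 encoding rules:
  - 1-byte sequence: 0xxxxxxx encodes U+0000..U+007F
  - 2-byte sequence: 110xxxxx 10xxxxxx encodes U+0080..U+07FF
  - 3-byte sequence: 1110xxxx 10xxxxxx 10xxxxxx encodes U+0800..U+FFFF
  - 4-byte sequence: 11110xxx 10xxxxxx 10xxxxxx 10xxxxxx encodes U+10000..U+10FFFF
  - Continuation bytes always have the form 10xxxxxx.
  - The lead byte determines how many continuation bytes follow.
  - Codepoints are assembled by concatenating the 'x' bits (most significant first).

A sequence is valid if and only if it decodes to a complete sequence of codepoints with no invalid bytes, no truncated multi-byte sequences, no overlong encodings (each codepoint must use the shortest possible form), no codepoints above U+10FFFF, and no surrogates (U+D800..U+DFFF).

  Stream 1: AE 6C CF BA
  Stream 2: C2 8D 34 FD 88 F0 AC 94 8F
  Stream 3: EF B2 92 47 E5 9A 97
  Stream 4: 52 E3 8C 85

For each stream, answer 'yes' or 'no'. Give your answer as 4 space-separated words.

Answer: no no yes yes

Derivation:
Stream 1: error at byte offset 0. INVALID
Stream 2: error at byte offset 3. INVALID
Stream 3: decodes cleanly. VALID
Stream 4: decodes cleanly. VALID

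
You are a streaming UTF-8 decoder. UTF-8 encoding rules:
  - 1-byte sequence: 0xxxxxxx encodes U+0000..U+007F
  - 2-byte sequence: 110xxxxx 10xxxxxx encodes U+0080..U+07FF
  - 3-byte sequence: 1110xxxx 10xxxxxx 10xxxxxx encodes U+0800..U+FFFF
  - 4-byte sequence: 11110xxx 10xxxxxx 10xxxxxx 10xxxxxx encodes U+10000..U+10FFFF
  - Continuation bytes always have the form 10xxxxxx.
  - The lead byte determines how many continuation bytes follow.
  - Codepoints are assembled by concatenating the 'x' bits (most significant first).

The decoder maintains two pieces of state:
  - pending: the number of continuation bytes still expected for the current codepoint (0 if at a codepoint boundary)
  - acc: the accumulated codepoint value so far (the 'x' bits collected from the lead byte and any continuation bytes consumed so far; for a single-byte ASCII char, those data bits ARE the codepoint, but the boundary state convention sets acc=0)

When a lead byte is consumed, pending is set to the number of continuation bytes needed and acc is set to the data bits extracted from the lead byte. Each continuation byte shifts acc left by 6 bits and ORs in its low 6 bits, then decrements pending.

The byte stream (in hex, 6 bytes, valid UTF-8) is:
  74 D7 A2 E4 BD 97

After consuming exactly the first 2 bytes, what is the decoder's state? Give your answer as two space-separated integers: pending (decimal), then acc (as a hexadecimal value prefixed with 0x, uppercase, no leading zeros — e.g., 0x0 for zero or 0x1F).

Answer: 1 0x17

Derivation:
Byte[0]=74: 1-byte. pending=0, acc=0x0
Byte[1]=D7: 2-byte lead. pending=1, acc=0x17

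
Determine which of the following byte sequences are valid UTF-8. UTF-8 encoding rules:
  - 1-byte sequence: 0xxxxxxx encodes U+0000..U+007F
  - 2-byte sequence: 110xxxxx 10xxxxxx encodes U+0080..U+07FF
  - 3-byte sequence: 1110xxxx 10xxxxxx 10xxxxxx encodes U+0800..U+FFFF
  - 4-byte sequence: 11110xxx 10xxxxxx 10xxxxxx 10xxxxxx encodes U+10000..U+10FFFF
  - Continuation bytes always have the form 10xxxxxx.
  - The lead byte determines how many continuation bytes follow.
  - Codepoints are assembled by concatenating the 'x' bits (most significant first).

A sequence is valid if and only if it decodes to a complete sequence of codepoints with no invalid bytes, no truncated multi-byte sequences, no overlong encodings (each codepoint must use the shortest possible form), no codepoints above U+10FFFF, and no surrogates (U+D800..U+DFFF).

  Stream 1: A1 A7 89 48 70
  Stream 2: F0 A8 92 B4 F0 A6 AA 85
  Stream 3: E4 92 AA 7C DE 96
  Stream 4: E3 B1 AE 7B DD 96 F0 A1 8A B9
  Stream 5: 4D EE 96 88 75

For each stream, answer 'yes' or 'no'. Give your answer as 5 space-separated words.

Answer: no yes yes yes yes

Derivation:
Stream 1: error at byte offset 0. INVALID
Stream 2: decodes cleanly. VALID
Stream 3: decodes cleanly. VALID
Stream 4: decodes cleanly. VALID
Stream 5: decodes cleanly. VALID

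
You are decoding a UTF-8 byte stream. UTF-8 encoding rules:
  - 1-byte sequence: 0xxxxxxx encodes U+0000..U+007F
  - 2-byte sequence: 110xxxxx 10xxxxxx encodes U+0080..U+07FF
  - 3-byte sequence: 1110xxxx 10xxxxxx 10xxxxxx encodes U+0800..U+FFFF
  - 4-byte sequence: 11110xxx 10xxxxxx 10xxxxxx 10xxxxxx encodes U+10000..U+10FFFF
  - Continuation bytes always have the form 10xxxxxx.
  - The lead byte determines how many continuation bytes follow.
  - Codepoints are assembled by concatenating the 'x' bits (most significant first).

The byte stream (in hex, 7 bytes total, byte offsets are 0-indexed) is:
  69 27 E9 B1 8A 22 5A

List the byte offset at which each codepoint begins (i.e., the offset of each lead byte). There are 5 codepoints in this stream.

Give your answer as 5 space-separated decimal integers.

Answer: 0 1 2 5 6

Derivation:
Byte[0]=69: 1-byte ASCII. cp=U+0069
Byte[1]=27: 1-byte ASCII. cp=U+0027
Byte[2]=E9: 3-byte lead, need 2 cont bytes. acc=0x9
Byte[3]=B1: continuation. acc=(acc<<6)|0x31=0x271
Byte[4]=8A: continuation. acc=(acc<<6)|0x0A=0x9C4A
Completed: cp=U+9C4A (starts at byte 2)
Byte[5]=22: 1-byte ASCII. cp=U+0022
Byte[6]=5A: 1-byte ASCII. cp=U+005A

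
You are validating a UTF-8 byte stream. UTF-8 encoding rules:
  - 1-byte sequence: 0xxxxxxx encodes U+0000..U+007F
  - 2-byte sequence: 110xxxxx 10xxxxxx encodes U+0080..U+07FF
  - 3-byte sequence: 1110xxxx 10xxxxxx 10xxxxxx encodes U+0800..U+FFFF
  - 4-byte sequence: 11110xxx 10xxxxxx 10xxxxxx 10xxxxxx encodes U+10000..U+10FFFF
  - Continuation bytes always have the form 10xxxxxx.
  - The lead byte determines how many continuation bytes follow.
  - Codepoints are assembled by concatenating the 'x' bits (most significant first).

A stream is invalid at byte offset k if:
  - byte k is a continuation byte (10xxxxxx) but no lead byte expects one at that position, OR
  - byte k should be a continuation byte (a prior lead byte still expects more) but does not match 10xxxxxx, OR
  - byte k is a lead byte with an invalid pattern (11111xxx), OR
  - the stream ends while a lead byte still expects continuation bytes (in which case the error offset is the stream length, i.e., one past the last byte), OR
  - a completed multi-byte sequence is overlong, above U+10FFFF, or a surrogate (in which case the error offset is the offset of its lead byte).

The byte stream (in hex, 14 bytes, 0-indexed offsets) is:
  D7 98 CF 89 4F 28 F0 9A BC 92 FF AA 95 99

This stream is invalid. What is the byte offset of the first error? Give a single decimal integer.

Byte[0]=D7: 2-byte lead, need 1 cont bytes. acc=0x17
Byte[1]=98: continuation. acc=(acc<<6)|0x18=0x5D8
Completed: cp=U+05D8 (starts at byte 0)
Byte[2]=CF: 2-byte lead, need 1 cont bytes. acc=0xF
Byte[3]=89: continuation. acc=(acc<<6)|0x09=0x3C9
Completed: cp=U+03C9 (starts at byte 2)
Byte[4]=4F: 1-byte ASCII. cp=U+004F
Byte[5]=28: 1-byte ASCII. cp=U+0028
Byte[6]=F0: 4-byte lead, need 3 cont bytes. acc=0x0
Byte[7]=9A: continuation. acc=(acc<<6)|0x1A=0x1A
Byte[8]=BC: continuation. acc=(acc<<6)|0x3C=0x6BC
Byte[9]=92: continuation. acc=(acc<<6)|0x12=0x1AF12
Completed: cp=U+1AF12 (starts at byte 6)
Byte[10]=FF: INVALID lead byte (not 0xxx/110x/1110/11110)

Answer: 10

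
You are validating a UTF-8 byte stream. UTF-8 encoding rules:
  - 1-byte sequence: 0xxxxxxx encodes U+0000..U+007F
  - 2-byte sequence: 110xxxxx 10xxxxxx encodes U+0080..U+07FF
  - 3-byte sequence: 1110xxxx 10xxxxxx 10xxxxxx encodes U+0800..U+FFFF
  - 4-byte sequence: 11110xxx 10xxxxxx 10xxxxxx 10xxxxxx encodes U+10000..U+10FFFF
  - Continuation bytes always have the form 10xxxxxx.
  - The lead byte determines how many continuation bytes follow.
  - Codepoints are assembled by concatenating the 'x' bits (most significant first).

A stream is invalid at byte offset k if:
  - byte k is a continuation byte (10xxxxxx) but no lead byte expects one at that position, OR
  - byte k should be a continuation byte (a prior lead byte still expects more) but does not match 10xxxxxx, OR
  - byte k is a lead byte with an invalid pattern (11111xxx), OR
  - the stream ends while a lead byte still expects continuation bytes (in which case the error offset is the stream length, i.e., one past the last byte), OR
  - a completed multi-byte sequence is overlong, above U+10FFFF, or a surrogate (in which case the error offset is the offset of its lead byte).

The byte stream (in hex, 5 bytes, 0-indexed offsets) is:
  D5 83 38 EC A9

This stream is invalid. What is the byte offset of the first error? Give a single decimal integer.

Byte[0]=D5: 2-byte lead, need 1 cont bytes. acc=0x15
Byte[1]=83: continuation. acc=(acc<<6)|0x03=0x543
Completed: cp=U+0543 (starts at byte 0)
Byte[2]=38: 1-byte ASCII. cp=U+0038
Byte[3]=EC: 3-byte lead, need 2 cont bytes. acc=0xC
Byte[4]=A9: continuation. acc=(acc<<6)|0x29=0x329
Byte[5]: stream ended, expected continuation. INVALID

Answer: 5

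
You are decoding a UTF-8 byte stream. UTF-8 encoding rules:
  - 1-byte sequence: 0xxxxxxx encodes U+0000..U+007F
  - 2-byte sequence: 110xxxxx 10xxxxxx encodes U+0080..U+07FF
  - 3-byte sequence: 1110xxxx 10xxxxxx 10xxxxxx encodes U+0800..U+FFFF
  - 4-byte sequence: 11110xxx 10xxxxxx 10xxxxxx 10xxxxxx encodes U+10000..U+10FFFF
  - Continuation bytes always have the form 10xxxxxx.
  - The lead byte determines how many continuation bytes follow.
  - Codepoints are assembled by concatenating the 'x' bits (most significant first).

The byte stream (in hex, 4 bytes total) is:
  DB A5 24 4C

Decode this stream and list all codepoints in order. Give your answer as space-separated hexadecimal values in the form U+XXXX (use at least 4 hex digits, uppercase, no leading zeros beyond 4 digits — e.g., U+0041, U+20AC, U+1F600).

Answer: U+06E5 U+0024 U+004C

Derivation:
Byte[0]=DB: 2-byte lead, need 1 cont bytes. acc=0x1B
Byte[1]=A5: continuation. acc=(acc<<6)|0x25=0x6E5
Completed: cp=U+06E5 (starts at byte 0)
Byte[2]=24: 1-byte ASCII. cp=U+0024
Byte[3]=4C: 1-byte ASCII. cp=U+004C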